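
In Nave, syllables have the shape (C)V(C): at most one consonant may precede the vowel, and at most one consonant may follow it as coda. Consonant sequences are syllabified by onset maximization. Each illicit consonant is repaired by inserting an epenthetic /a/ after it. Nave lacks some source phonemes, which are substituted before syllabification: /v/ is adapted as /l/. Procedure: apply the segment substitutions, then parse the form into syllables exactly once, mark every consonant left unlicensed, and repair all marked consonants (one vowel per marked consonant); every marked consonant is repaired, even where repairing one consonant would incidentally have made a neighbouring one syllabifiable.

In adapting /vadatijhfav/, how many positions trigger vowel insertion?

After substitution the input is /ladatijhfal/.
The unsyllabifiable consonants are /h/; each receives one epenthetic vowel.

1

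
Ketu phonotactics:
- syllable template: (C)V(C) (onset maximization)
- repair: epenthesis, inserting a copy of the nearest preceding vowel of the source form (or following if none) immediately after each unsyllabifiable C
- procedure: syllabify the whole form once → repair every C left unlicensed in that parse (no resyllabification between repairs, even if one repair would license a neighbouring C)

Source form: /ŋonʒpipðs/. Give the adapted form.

Under (C)V(C), the unsyllabifiable consonants are /ʒ/, /ð/, /s/ (at most one coda consonant is licensed; onsets are limited to one consonant).
Epenthesis after each stranded consonant: /ʒ/ → /ʒo/, /ð/ → /ði/, /s/ → /si/.

ŋonʒopipðisi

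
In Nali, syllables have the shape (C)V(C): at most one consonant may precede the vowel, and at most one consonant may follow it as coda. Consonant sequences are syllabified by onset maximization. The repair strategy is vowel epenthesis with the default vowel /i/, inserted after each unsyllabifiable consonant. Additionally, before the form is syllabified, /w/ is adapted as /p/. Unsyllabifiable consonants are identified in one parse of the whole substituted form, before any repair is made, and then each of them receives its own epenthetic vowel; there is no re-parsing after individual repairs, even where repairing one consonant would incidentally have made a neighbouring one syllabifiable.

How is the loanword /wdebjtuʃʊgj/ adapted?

pidebjituʃʊgji

Substitution: /w/ → /p/, giving /pdebjtuʃʊgj/.
Syllabifying with onset maximization leaves /p/, /j/, /j/ stranded (at most one coda consonant is licensed; onsets are limited to one consonant).
Epenthesis after each stranded consonant: /p/ → /pi/, /j/ → /ji/, /j/ → /ji/.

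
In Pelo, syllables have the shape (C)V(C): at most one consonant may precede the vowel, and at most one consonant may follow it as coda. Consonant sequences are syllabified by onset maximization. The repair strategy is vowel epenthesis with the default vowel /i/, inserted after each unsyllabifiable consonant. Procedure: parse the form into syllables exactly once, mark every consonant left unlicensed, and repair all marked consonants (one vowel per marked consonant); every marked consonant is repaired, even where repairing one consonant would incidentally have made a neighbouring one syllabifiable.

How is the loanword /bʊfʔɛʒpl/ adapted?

Under (C)V(C), the unsyllabifiable consonants are /p/, /l/ (at most one coda consonant is licensed; onsets are limited to one consonant).
Inserting the epenthetic vowel yields /p/ → /pi/, /l/ → /li/.

bʊfʔɛʒpili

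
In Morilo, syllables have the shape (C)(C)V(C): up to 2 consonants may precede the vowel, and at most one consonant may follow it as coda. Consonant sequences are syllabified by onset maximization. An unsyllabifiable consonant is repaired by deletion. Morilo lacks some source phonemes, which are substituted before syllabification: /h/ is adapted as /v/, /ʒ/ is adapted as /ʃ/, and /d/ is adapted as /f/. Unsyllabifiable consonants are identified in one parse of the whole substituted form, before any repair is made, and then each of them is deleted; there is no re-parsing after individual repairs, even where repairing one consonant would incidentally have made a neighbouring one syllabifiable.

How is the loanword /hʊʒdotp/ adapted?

vʊʃfot

Substitution: /h/ → /v/, /ʒ/ → /ʃ/, /d/ → /f/, giving /vʊʃfotp/.
Under (C)(C)V(C), the unsyllabifiable consonants are /p/ (at most one coda consonant is licensed; onsets may contain at most 2 consonants).
Deleting the stranded consonants removes /p/.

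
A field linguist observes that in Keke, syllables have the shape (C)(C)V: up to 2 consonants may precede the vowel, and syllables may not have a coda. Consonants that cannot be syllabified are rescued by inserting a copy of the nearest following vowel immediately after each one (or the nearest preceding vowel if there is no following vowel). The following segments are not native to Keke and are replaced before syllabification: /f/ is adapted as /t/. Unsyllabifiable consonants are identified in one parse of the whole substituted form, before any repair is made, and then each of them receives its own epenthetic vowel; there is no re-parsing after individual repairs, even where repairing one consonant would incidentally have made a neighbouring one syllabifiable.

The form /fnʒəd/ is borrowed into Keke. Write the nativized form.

tənʒədə

Substitution: /f/ → /t/, giving /tnʒəd/.
Under (C)(C)V, the unsyllabifiable consonants are /t/, /d/ (no codas are permitted; onsets may contain at most 2 consonants).
Inserting the epenthetic vowel yields /t/ → /tə/, /d/ → /də/.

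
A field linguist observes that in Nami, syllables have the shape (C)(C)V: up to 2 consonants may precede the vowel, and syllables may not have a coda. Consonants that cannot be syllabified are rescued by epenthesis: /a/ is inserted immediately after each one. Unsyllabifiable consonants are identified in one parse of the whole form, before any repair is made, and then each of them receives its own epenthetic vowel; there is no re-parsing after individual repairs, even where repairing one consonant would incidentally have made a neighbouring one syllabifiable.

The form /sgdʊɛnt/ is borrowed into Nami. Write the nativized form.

Under (C)(C)V, the unsyllabifiable consonants are /s/, /n/, /t/ (no codas are permitted; onsets may contain at most 2 consonants).
Inserting the epenthetic vowel yields /s/ → /sa/, /n/ → /na/, /t/ → /ta/.

sagdʊɛnata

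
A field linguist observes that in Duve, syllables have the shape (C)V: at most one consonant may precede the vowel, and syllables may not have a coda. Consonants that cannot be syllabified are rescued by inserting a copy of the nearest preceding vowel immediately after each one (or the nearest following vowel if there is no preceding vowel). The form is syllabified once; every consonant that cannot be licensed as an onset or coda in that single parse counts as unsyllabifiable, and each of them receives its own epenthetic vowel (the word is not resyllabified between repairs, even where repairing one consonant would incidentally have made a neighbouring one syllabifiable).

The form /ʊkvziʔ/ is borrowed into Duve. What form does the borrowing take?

ʊkʊvʊziʔi

The consonants /k/, /v/, /ʔ/ cannot be parsed into a legal (C)V syllable (no codas are permitted; onsets are limited to one consonant).
Epenthesis after each stranded consonant: /k/ → /kʊ/, /v/ → /vʊ/, /ʔ/ → /ʔi/.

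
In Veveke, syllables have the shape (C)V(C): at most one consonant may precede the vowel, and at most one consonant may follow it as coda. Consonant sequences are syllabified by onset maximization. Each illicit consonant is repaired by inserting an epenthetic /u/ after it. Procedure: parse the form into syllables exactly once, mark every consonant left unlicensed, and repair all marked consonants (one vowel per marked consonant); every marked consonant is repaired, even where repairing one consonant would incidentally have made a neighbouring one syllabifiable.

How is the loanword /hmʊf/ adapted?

humʊf

The consonants /h/ cannot be parsed into a legal (C)V(C) syllable (at most one coda consonant is licensed; onsets are limited to one consonant).
Epenthesis after each stranded consonant: /h/ → /hu/.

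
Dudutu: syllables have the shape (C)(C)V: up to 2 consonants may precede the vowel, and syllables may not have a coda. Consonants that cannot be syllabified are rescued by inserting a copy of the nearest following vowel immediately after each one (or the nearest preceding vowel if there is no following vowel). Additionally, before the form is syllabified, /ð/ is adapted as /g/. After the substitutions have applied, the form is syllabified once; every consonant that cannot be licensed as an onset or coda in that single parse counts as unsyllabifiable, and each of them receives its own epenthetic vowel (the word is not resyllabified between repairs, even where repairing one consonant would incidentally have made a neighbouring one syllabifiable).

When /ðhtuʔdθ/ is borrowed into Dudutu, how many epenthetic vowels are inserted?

4

After substitution the input is /ghtuʔdθ/.
The unsyllabifiable consonants are /g/, /ʔ/, /d/, /θ/; each receives one epenthetic vowel.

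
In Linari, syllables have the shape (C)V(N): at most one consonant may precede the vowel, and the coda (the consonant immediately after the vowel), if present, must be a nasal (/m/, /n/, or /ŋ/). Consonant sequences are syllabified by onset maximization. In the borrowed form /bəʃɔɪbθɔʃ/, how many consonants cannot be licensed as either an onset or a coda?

The consonants /b/, /ʃ/ cannot be parsed into a legal (C)V(N) syllable (only a nasal (/m/, /n/, or /ŋ/) is licensed in coda position; onsets are limited to one consonant).

2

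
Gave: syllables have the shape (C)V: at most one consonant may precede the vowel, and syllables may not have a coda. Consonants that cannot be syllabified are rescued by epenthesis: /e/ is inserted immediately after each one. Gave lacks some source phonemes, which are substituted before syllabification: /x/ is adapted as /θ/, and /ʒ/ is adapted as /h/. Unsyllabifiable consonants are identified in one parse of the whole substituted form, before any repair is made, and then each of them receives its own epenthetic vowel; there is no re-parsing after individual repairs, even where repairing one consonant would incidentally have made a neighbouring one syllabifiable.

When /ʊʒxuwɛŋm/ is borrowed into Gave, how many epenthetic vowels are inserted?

3

After substitution the input is /ʊhθuwɛŋm/.
The unsyllabifiable consonants are /h/, /ŋ/, /m/; each receives one epenthetic vowel.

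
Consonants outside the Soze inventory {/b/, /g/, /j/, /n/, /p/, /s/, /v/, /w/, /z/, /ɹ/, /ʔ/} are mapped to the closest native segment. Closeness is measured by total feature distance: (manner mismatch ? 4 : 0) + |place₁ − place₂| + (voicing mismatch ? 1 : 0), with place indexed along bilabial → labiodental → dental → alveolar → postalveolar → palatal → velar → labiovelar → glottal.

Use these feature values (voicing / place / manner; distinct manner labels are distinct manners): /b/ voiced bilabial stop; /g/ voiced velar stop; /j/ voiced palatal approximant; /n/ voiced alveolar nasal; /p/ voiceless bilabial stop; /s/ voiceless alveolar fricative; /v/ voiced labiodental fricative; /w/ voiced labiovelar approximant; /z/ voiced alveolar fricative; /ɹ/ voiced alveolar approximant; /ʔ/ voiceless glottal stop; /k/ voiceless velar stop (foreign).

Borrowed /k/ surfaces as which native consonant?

g

/g/ is closest: same manner (stop), place distance 0 (velar→velar), voicing differs (+1); total 1. Next closest is /ʔ/ at distance 2.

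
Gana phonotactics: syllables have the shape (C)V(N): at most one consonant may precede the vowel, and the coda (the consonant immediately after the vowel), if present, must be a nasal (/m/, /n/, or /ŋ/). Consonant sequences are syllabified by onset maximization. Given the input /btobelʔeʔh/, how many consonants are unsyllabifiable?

Under (C)V(N), the unsyllabifiable consonants are /b/, /l/, /ʔ/, /h/ (only a nasal (/m/, /n/, or /ŋ/) is licensed in coda position; onsets are limited to one consonant).

4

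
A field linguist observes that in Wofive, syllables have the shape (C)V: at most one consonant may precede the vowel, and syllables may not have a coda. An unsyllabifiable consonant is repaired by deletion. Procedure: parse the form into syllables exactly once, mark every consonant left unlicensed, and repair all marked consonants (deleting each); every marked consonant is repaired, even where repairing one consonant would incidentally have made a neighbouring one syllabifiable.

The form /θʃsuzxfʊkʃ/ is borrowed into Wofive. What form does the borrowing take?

sufʊ

The consonants /θ/, /ʃ/, /z/, /x/, /k/, /ʃ/ cannot be parsed into a legal (C)V syllable (no codas are permitted; onsets are limited to one consonant).
Each unlicensed consonant is deleted: /θ/, /ʃ/, /z/, /x/, /k/, /ʃ/.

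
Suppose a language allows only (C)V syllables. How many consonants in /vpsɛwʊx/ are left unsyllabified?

Under (C)V, the unsyllabifiable consonants are /v/, /p/, /x/ (no codas are permitted; onsets are limited to one consonant).

3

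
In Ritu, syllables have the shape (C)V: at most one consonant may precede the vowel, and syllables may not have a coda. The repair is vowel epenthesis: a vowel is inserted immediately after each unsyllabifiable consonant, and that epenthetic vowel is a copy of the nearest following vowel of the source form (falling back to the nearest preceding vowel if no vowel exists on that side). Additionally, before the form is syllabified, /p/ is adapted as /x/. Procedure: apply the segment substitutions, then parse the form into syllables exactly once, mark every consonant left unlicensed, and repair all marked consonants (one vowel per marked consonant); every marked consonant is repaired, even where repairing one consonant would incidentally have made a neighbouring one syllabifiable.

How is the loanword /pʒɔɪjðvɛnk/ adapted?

Substitution: /p/ → /x/, giving /xʒɔɪjðvɛnk/.
Under (C)V, the unsyllabifiable consonants are /x/, /j/, /ð/, /n/, /k/ (no codas are permitted; onsets are limited to one consonant).
Epenthesis after each stranded consonant: /x/ → /xɔ/, /j/ → /jɛ/, /ð/ → /ðɛ/, /n/ → /nɛ/, /k/ → /kɛ/.

xɔʒɔɪjɛðɛvɛnɛkɛ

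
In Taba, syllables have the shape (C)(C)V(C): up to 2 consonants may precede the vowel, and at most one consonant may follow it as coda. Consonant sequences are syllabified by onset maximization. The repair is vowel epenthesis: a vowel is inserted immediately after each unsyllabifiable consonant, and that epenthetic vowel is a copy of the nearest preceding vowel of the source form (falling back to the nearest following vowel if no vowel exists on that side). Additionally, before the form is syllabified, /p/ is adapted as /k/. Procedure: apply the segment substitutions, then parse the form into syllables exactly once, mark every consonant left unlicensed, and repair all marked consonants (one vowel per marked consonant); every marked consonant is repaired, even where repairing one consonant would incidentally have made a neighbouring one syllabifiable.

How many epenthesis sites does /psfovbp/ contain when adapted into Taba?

3

After substitution the input is /ksfovbk/.
The unsyllabifiable consonants are /k/, /b/, /k/; each receives one epenthetic vowel.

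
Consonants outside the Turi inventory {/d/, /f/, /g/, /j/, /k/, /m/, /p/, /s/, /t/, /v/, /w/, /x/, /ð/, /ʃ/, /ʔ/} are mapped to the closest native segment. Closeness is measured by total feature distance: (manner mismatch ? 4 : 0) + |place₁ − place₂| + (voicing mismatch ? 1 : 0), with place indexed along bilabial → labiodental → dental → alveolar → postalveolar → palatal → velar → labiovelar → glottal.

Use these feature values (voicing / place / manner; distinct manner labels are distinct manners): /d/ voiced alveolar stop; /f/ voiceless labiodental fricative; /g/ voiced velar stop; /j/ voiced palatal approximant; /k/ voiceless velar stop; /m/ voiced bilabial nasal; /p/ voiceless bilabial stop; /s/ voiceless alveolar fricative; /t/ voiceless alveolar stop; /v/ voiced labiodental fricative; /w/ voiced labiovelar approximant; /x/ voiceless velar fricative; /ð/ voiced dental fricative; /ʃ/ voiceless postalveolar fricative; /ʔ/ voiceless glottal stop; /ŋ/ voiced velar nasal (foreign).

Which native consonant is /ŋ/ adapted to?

g

/g/ is closest: manner differs (nasal→stop, +4), place distance 0 (velar→velar), same voicing; total 4. Next closest is /j/ at distance 5.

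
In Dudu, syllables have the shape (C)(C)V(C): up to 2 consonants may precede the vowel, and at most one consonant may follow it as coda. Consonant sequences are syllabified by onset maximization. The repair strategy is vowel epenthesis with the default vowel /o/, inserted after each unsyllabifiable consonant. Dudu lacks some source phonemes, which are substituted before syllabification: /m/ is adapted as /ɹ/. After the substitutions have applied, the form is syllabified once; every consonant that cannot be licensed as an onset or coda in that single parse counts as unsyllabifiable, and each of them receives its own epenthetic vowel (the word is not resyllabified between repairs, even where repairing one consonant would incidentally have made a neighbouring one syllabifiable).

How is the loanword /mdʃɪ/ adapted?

ɹodʃɪ

Substitution: /m/ → /ɹ/, giving /ɹdʃɪ/.
The consonants /ɹ/ cannot be parsed into a legal (C)(C)V(C) syllable (at most one coda consonant is licensed; onsets may contain at most 2 consonants).
Inserting the epenthetic vowel yields /ɹ/ → /ɹo/.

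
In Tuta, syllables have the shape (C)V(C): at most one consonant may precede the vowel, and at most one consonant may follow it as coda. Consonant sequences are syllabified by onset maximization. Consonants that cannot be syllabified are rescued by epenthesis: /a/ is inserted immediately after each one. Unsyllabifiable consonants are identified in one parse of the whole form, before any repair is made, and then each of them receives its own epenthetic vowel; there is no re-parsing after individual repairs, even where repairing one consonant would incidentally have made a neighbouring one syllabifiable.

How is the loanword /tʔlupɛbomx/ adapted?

Syllabifying with onset maximization leaves /t/, /ʔ/, /x/ stranded (at most one coda consonant is licensed; onsets are limited to one consonant).
Epenthesis after each stranded consonant: /t/ → /ta/, /ʔ/ → /ʔa/, /x/ → /xa/.

taʔalupɛbomxa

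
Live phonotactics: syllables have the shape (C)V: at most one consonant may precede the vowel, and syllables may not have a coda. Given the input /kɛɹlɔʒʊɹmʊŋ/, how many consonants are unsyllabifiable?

3

Under (C)V, the unsyllabifiable consonants are /ɹ/, /ɹ/, /ŋ/ (no codas are permitted; onsets are limited to one consonant).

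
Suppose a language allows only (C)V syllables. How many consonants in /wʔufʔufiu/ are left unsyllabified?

2

Syllabifying with onset maximization leaves /w/, /f/ stranded (no codas are permitted; onsets are limited to one consonant).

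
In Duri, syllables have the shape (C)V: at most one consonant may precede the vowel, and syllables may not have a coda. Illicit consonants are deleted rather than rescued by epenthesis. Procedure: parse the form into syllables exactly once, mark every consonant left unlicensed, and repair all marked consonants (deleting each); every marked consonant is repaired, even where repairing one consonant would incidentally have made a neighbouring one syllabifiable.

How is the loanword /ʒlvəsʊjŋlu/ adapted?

vəsʊlu

Under (C)V, the unsyllabifiable consonants are /ʒ/, /l/, /j/, /ŋ/ (no codas are permitted; onsets are limited to one consonant).
Deletion applies to /ʒ/, /l/, /j/, /ŋ/.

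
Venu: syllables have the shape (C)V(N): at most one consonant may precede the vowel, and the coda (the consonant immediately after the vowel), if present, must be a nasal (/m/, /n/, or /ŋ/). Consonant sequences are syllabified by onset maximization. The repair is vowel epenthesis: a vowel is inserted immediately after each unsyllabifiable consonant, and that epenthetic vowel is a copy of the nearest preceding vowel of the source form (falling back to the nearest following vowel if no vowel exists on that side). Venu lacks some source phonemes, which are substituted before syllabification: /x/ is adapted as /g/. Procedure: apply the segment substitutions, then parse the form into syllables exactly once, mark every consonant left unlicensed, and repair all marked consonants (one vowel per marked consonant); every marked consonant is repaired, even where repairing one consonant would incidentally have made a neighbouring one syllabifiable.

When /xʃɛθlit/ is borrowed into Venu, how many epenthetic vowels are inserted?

3

After substitution the input is /gʃɛθlit/.
The unsyllabifiable consonants are /g/, /θ/, /t/; each receives one epenthetic vowel.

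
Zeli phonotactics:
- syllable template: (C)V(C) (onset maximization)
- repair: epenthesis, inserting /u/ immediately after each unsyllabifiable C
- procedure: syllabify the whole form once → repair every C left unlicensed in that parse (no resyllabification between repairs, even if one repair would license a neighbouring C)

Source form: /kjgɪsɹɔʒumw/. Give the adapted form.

The consonants /k/, /j/, /w/ cannot be parsed into a legal (C)V(C) syllable (at most one coda consonant is licensed; onsets are limited to one consonant).
Inserting the epenthetic vowel yields /k/ → /ku/, /j/ → /ju/, /w/ → /wu/.

kujugɪsɹɔʒumwu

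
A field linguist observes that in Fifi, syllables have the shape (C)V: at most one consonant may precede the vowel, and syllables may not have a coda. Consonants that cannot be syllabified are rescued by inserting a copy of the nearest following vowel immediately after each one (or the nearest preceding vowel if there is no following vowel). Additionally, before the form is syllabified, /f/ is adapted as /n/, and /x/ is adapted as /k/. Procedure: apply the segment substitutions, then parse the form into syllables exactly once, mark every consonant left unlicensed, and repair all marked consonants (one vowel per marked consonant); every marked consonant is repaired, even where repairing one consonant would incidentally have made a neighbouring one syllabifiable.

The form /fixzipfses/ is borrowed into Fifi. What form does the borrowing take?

nikizipenesese

Substitution: /f/ → /n/, /x/ → /k/, giving /nikzipnses/.
Under (C)V, the unsyllabifiable consonants are /k/, /p/, /n/, /s/ (no codas are permitted; onsets are limited to one consonant).
Epenthesis after each stranded consonant: /k/ → /ki/, /p/ → /pe/, /n/ → /ne/, /s/ → /se/.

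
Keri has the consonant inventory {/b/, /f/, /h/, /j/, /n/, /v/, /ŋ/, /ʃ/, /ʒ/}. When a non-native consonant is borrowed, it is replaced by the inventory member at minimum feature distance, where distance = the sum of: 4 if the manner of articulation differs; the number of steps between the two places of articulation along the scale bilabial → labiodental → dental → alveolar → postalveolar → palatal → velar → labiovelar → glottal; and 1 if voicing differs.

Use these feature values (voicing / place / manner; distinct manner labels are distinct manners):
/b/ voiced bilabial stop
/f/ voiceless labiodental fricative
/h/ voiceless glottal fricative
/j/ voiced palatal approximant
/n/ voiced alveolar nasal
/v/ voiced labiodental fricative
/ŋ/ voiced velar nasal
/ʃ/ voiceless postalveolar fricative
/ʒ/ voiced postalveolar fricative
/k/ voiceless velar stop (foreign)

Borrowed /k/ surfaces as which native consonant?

/ŋ/ is closest: manner differs (stop→nasal, +4), place distance 0 (velar→velar), voicing differs (+1); total 5. Next closest is /h/ at distance 6.

ŋ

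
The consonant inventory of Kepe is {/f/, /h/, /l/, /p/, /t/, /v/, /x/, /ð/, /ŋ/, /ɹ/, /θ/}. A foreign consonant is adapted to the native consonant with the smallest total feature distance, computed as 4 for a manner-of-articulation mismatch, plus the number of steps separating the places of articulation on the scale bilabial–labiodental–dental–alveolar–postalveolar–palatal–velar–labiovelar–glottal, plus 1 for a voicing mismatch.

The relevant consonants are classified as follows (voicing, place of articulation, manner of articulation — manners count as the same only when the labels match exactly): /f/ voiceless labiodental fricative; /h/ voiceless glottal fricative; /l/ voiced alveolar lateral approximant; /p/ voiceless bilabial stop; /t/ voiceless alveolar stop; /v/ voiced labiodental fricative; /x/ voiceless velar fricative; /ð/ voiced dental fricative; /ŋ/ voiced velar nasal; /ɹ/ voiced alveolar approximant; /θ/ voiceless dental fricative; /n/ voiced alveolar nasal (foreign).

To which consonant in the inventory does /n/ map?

/ŋ/ is closest: same manner (nasal), place distance 3 (alveolar→velar), same voicing; total 3. Next closest is /l/ at distance 4.

ŋ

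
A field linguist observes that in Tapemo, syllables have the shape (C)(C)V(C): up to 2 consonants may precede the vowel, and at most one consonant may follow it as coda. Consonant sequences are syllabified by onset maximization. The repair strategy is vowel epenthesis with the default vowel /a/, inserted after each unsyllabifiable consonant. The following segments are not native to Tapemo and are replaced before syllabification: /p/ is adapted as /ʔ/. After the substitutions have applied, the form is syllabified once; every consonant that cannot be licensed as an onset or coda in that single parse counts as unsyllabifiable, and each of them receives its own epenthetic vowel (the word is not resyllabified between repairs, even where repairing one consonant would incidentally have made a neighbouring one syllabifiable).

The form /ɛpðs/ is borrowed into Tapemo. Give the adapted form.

Substitution: /p/ → /ʔ/, giving /ɛʔðs/.
The consonants /ð/, /s/ cannot be parsed into a legal (C)(C)V(C) syllable (at most one coda consonant is licensed; onsets may contain at most 2 consonants).
Inserting the epenthetic vowel yields /ð/ → /ða/, /s/ → /sa/.

ɛʔðasa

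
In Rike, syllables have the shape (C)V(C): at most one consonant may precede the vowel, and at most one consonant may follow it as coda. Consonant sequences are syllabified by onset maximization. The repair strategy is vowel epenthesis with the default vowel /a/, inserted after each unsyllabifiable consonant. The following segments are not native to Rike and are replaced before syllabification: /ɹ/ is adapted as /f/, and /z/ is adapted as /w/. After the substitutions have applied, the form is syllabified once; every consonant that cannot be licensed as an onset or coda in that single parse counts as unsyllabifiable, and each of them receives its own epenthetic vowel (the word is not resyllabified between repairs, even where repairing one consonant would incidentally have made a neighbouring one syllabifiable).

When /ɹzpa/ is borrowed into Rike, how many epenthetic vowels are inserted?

After substitution the input is /fwpa/.
The unsyllabifiable consonants are /f/, /w/; each receives one epenthetic vowel.

2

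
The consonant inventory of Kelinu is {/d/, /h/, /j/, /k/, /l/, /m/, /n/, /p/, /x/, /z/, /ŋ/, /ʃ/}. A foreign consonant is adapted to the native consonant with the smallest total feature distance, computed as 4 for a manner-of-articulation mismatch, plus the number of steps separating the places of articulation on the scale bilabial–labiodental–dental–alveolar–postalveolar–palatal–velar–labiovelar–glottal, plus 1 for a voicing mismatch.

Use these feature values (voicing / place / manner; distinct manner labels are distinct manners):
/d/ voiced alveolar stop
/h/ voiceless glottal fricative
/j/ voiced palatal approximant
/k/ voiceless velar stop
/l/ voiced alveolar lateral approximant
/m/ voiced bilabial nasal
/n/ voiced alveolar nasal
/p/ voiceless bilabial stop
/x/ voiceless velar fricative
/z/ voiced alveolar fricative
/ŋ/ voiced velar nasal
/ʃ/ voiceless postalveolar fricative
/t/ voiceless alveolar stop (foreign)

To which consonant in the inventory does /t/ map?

/d/ is closest: same manner (stop), place distance 0 (alveolar→alveolar), voicing differs (+1); total 1. Next closest is /k/ at distance 3.

d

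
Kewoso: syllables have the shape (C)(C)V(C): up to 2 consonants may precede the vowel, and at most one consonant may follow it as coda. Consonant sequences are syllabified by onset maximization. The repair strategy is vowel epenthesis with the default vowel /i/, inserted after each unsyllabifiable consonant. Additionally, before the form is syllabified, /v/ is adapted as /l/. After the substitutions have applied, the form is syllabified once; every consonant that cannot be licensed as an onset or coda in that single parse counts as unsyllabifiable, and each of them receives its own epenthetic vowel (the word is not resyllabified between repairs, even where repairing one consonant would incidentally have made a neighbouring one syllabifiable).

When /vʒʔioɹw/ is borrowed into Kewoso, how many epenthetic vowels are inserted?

2

After substitution the input is /lʒʔioɹw/.
The unsyllabifiable consonants are /l/, /w/; each receives one epenthetic vowel.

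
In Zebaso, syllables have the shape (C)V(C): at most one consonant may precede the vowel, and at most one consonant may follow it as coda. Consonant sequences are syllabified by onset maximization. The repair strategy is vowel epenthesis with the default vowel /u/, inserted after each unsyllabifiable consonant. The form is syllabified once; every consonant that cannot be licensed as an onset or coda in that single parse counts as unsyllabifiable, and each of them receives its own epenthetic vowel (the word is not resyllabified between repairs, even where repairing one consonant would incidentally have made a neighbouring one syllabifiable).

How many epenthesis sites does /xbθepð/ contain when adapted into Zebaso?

3

The unsyllabifiable consonants are /x/, /b/, /ð/; each receives one epenthetic vowel.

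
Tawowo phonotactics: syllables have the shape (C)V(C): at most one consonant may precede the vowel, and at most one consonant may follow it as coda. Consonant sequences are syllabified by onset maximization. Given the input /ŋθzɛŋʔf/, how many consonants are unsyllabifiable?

4

Under (C)V(C), the unsyllabifiable consonants are /ŋ/, /θ/, /ʔ/, /f/ (at most one coda consonant is licensed; onsets are limited to one consonant).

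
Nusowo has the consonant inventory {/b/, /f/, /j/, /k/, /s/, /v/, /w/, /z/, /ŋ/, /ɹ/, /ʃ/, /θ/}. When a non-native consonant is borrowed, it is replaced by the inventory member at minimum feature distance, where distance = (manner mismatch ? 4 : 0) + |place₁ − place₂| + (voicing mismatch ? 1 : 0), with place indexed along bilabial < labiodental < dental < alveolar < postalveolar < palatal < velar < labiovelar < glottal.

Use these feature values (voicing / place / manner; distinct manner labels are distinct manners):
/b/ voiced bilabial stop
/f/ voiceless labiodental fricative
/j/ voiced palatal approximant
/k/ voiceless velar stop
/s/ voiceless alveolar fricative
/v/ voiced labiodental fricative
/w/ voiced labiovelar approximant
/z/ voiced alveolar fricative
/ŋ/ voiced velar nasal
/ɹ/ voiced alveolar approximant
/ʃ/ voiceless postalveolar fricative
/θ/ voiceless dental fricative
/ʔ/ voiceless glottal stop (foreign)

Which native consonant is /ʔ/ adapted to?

k

/k/ is closest: same manner (stop), place distance 2 (glottal→velar), same voicing; total 2. Next closest is /w/ at distance 6.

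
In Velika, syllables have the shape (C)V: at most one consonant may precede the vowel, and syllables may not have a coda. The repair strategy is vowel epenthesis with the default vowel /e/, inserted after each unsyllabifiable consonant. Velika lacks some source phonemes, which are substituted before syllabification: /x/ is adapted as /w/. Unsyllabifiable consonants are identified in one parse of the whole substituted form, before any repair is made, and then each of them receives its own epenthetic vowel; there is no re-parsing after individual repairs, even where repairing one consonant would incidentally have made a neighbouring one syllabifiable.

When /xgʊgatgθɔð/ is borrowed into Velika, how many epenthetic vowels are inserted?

After substitution the input is /wgʊgatgθɔð/.
The unsyllabifiable consonants are /w/, /t/, /g/, /ð/; each receives one epenthetic vowel.

4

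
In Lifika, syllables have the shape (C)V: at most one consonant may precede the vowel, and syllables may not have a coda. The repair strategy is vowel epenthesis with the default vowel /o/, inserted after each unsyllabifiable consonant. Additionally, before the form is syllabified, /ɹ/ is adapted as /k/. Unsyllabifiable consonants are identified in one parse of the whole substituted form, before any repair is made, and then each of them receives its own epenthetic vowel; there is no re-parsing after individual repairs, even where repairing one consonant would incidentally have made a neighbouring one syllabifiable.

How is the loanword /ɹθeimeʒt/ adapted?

Substitution: /ɹ/ → /k/, giving /kθeimeʒt/.
Under (C)V, the unsyllabifiable consonants are /k/, /ʒ/, /t/ (no codas are permitted; onsets are limited to one consonant).
Each unlicensed consonant becomes the onset of a new syllable: /k/ → /ko/, /ʒ/ → /ʒo/, /t/ → /to/.

koθeimeʒoto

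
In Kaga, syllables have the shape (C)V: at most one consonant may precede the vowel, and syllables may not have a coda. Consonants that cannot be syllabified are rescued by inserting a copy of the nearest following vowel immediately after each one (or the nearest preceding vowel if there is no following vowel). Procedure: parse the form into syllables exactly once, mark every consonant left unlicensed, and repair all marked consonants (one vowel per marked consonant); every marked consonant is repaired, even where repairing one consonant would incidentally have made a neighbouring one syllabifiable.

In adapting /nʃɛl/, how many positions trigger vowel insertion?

The unsyllabifiable consonants are /n/, /l/; each receives one epenthetic vowel.

2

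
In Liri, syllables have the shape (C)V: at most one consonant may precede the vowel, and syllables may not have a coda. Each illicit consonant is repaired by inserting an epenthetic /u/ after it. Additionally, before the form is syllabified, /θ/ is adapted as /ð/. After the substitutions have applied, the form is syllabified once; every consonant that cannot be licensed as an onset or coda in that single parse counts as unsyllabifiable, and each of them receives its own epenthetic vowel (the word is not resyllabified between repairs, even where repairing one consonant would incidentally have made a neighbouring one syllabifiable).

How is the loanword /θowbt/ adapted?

ðowubutu

Substitution: /θ/ → /ð/, giving /ðowbt/.
The consonants /w/, /b/, /t/ cannot be parsed into a legal (C)V syllable (no codas are permitted; onsets are limited to one consonant).
Epenthesis after each stranded consonant: /w/ → /wu/, /b/ → /bu/, /t/ → /tu/.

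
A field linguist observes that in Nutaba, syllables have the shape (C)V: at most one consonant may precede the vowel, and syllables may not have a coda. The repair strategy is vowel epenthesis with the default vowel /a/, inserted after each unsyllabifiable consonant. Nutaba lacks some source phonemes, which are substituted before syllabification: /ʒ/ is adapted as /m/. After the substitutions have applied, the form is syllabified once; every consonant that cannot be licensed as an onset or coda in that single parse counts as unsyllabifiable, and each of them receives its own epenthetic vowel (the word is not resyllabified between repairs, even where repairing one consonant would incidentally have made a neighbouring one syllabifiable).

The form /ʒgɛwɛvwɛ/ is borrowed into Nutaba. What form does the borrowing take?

Substitution: /ʒ/ → /m/, giving /mgɛwɛvwɛ/.
The consonants /m/, /v/ cannot be parsed into a legal (C)V syllable (no codas are permitted; onsets are limited to one consonant).
Inserting the epenthetic vowel yields /m/ → /ma/, /v/ → /va/.

magɛwɛvawɛ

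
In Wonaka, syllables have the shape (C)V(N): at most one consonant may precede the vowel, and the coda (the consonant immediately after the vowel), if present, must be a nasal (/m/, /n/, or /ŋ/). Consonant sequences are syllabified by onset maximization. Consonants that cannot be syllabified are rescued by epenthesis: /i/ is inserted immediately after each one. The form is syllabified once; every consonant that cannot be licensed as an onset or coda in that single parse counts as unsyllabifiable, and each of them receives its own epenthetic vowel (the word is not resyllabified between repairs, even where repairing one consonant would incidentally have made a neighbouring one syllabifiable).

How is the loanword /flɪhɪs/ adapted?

The consonants /f/, /s/ cannot be parsed into a legal (C)V(N) syllable (only a nasal (/m/, /n/, or /ŋ/) is licensed in coda position; onsets are limited to one consonant).
Each unlicensed consonant becomes the onset of a new syllable: /f/ → /fi/, /s/ → /si/.

filɪhɪsi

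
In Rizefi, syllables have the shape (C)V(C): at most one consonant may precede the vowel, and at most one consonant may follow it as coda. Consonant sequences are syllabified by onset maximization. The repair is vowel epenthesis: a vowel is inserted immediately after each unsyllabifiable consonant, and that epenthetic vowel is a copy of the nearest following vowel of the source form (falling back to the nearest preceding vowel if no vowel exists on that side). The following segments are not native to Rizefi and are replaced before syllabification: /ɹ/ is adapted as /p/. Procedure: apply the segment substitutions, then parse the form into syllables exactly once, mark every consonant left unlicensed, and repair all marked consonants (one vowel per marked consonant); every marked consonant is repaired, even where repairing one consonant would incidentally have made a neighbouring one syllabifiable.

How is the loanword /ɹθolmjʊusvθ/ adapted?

poθolmʊjʊusvuθu

Substitution: /ɹ/ → /p/, giving /pθolmjʊusvθ/.
Syllabifying with onset maximization leaves /p/, /m/, /v/, /θ/ stranded (at most one coda consonant is licensed; onsets are limited to one consonant).
Epenthesis after each stranded consonant: /p/ → /po/, /m/ → /mʊ/, /v/ → /vu/, /θ/ → /θu/.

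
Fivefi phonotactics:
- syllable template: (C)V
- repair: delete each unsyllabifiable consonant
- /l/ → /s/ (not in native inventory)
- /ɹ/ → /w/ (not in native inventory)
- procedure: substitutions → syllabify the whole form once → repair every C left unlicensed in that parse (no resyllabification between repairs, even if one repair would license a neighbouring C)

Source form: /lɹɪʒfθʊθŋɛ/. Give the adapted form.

Substitution: /l/ → /s/, /ɹ/ → /w/, giving /swɪʒfθʊθŋɛ/.
Syllabifying with onset maximization leaves /s/, /ʒ/, /f/, /θ/ stranded (no codas are permitted; onsets are limited to one consonant).
Deleting the stranded consonants removes /s/, /ʒ/, /f/, /θ/.

wɪθʊŋɛ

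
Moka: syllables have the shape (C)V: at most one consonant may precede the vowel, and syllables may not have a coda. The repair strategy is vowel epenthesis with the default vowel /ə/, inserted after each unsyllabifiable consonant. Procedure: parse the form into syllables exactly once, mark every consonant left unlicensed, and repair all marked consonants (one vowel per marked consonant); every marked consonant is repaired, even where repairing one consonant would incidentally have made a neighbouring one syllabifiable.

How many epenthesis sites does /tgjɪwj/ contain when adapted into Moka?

4

The unsyllabifiable consonants are /t/, /g/, /w/, /j/; each receives one epenthetic vowel.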